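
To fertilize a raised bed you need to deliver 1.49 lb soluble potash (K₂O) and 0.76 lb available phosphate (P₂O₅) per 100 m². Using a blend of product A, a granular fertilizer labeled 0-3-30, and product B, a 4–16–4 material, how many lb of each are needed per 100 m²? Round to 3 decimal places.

4.444 lb product A, 3.917 lb product B

Let a = lb of product A, b = lb of product B (per 100 m²).
K₂O: 0.3·a + 0.04·b = 1.49
P₂O₅: 0.03·a + 0.16·b = 0.76
From row1: a = (1.49 − 0.04·b) / 0.3.
Into row2: 0.03·(1.49 − 0.04·b)/0.3 + 0.16·b = 0.76 → b = 3.91667, a = 4.44444.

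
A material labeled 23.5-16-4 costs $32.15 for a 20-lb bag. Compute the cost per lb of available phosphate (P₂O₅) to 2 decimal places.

$10.05 per lb P₂O₅

P₂O₅ in bag = 20 × 16% = 3.2 lb.
Cost per lb P₂O₅ = $32.15 / 3.2 = $10.0469.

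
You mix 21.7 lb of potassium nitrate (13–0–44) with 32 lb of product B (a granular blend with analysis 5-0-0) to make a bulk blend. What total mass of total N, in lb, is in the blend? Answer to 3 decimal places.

4.421 lb N

N mass = 13%×21.7 + 5%×32 = 4.421 lb.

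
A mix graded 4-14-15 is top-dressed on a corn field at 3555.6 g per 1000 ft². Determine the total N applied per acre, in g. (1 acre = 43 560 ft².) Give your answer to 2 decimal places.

nitrogen per 1000 ft² = 3555.6 × 4% = 142.224 g.
Convert to per acre: 142.224 × 43.56 = 6195.277 g.

6195.28 g N per acre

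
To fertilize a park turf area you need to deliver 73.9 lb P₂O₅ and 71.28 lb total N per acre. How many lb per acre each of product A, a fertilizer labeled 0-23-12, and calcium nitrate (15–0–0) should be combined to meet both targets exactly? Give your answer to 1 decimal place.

321.3 lb product A, 475.2 lb calcium nitrate

Per-acre balance (a = product A, b = calcium nitrate):
P₂O₅: 0.23·a + 0·b = 73.9
N: 0·a + 0.15·b = 71.28
Solving simultaneously: a = 321.304, b = 475.2.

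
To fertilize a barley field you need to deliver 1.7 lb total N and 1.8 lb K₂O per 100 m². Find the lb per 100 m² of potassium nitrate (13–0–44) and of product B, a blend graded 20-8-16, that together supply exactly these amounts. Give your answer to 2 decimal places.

1.31 lb potassium nitrate, 7.65 lb product B

With a, b = lb per 100 m² of potassium nitrate and product B:
N: 0.13·a + 0.2·b = 1.7
K₂O: 0.44·a + 0.16·b = 1.8
Solving simultaneously: a = 1.30952, b = 7.64881.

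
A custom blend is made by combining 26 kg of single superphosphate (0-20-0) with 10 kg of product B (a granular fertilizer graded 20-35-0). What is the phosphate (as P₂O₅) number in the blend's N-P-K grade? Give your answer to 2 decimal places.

Total mass = 26 + 10 = 36 kg.
P₂O₅ mass = 20%×26 + 35%×10 = 8.7 kg.
% P₂O₅ = 8.7 / 36 = 24.1667%.

24.17% P₂O₅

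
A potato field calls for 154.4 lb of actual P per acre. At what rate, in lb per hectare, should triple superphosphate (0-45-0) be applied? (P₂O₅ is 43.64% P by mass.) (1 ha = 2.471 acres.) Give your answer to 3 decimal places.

As P₂O₅: 154.4 / 0.4364 = 353.804 lb per acre.
Product per acre = 353.804 / 45% = 786.231 lb.
Convert to per hectare: 786.231 × 2.471 = 1942.7763 lb.

1942.776 lb of product per hectare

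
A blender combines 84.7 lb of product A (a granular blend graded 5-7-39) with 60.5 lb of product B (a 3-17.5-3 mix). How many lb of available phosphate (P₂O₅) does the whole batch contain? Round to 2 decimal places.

P₂O₅ mass = 7%×84.7 + 17.5%×60.5 = 16.5165 lb.

16.52 lb P₂O₅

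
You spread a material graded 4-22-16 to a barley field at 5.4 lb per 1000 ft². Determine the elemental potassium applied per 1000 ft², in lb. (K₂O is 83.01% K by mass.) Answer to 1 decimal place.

0.7 lb K per thousand sq ft

K₂O per 1000 ft² = 5.4 × 16% = 0.864 lb.
Elemental K = 0.864 × 0.8301 = 0.717206 lb per 1000 ft².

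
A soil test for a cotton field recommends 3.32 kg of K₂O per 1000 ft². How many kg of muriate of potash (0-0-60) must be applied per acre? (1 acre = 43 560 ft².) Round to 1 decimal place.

241.0 kg of product per acre

Product per 1000 ft² = 3.32 / 60% = 5.53333 kg.
Convert to per acre: 5.53333 × 43.56 = 241.032 kg.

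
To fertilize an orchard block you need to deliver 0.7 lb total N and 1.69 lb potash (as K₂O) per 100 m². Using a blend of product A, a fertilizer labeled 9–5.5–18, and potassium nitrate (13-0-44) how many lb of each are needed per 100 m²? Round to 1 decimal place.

5.5 lb product A, 1.6 lb potassium nitrate

With a, b = lb per 100 m² of product A and potassium nitrate:
N: 0.09·a + 0.13·b = 0.7
K₂O: 0.18·a + 0.44·b = 1.69
Eliminate b: (row1) − 0.13/0.44·(row2) → 0.0368182·a = 0.200682, so a = 5.45062.
Then b = (1.69 − 0.18·5.45062) / 0.44 = 1.61111.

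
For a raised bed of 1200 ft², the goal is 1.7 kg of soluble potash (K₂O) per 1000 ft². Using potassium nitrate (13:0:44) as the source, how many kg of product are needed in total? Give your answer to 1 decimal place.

Product per 1000 ft² = 1.7 / 44% = 3.86364 kg.
Total product = 3.86364 × 1200 / 1000 = 4.63636 kg.

4.6 kg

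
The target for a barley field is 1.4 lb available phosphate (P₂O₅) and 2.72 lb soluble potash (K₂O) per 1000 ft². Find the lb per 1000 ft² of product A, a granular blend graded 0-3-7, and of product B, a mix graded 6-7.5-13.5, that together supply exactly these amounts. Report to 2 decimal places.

12.50 lb product A, 13.67 lb product B

Let a = lb of product A, b = lb of product B (per 1000 ft²).
P₂O₅: 0.03·a + 0.075·b = 1.4
K₂O: 0.07·a + 0.135·b = 2.72
Eliminate b: (row1) − 0.075/0.135·(row2) → -0.00888889·a = -0.111111, so a = 12.5.
Then b = (2.72 − 0.07·12.5) / 0.135 = 13.6667.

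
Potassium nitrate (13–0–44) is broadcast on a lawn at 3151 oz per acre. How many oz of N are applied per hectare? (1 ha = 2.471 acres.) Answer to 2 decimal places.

nitrogen per acre = 3151 × 13% = 409.63 oz.
Convert to per hectare: 409.63 × 2.471 = 1012.196 oz.

1012.20 oz N per hectare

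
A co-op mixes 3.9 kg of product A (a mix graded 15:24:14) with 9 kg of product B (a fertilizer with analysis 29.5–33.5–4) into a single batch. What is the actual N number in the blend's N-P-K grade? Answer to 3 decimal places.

Total mass = 3.9 + 9 = 12.9 kg.
N mass = 15%×3.9 + 29.5%×9 = 3.24 kg.
% N = 3.24 / 12.9 = 25.1163%.

25.116% N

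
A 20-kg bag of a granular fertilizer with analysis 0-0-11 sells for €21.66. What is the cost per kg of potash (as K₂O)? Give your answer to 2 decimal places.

€9.85 per kg K₂O

K₂O in bag = 20 × 11% = 2.2 kg.
Cost per kg K₂O = €21.66 / 2.2 = €9.8455.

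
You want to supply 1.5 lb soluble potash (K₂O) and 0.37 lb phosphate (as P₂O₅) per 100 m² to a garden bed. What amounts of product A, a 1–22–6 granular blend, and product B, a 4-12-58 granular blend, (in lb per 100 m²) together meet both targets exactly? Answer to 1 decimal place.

0.3 lb product A, 2.6 lb product B

With a, b = lb per 100 m² of product A and product B:
K₂O: 0.06·a + 0.58·b = 1.5
P₂O₅: 0.22·a + 0.12·b = 0.37
Eliminate b: (row1) − 0.58/0.12·(row2) → -1.00333·a = -0.288333, so a = 0.287375.
Then b = (0.37 − 0.22·0.287375) / 0.12 = 2.55648.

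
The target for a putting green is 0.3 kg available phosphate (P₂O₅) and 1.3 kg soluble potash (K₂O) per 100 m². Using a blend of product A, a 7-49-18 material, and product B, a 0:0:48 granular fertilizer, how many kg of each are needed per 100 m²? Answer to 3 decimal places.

With a, b = kg per 100 m² of product A and product B:
P₂O₅: 0.49·a + 0·b = 0.3
K₂O: 0.18·a + 0.48·b = 1.3
From row1: a = (0.3 − 0·b) / 0.49.
Into row2: 0.18·(0.3 − 0·b)/0.49 + 0.48·b = 1.3 → b = 2.47874, a = 0.612245.

0.612 kg product A, 2.479 kg product B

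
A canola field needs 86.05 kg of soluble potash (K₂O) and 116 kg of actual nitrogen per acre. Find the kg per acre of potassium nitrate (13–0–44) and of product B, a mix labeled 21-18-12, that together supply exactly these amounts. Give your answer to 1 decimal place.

54.0 kg potassium nitrate, 518.9 kg product B

Per-acre balance (a = potassium nitrate, b = product B):
K₂O: 0.44·a + 0.12·b = 86.05
N: 0.13·a + 0.21·b = 116
Solving simultaneously: a = 54.043, b = 518.926.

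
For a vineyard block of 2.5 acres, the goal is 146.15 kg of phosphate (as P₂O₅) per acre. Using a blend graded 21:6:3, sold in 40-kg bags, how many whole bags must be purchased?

153 bags

Product per acre = 146.15 / 6% = 2435.83 kg.
Total product = 2435.83 × 2.5 = 6089.58 kg.
Bags = ⌈6089.58 / 40⌉ = 153.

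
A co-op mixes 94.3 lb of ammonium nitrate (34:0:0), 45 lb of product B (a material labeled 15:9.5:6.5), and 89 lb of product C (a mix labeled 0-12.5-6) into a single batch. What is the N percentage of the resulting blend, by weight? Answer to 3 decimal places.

Total mass = 94.3 + 45 + 89 = 228.3 lb.
N mass = 34%×94.3 + 15%×45 + 0%×89 = 38.812 lb.
% N = 38.812 / 228.3 = 17.0004%.

17.000% N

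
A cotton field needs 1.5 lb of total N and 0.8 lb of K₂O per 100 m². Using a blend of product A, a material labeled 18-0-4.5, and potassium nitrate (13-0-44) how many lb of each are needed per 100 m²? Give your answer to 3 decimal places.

7.580 lb product A, 1.043 lb potassium nitrate

With a, b = lb per 100 m² of product A and potassium nitrate:
N: 0.18·a + 0.13·b = 1.5
K₂O: 0.045·a + 0.44·b = 0.8
Eliminate a: (row1) − 0.18/0.045·(row2) → -1.63·b = -1.7, so b = 1.04294.
Back-substitute: a = (1.5 − 0.13·1.04294) / 0.18 = 7.5801.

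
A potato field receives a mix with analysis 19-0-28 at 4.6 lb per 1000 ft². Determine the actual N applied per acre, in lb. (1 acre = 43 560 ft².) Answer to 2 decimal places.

38.07 lb N per acre

nitrogen per 1000 ft² = 4.6 × 19% = 0.874 lb.
Convert to per acre: 0.874 × 43.56 = 38.0714 lb.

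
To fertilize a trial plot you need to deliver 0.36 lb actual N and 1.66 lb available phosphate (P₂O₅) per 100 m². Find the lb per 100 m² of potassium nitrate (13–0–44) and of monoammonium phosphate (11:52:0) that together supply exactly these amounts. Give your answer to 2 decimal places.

With a, b = lb per 100 m² of potassium nitrate and monoammonium phosphate:
N: 0.13·a + 0.11·b = 0.36
P₂O₅: 0·a + 0.52·b = 1.66
Solving simultaneously: a = 0.0680473, b = 3.19231.

0.07 lb potassium nitrate, 3.19 lb monoammonium phosphate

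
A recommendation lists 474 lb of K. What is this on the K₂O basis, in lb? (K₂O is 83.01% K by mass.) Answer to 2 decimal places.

571.02 lb K₂O

K₂O = 474 / 0.8301 = 571.016 lb.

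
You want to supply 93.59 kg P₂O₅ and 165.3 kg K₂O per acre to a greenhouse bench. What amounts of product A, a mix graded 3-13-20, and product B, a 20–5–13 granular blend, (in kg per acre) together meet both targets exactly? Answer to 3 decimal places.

565.464 kg product A, 401.594 kg product B

Per-acre balance (a = product A, b = product B):
P₂O₅: 0.13·a + 0.05·b = 93.59
K₂O: 0.2·a + 0.13·b = 165.3
From row1: a = (93.59 − 0.05·b) / 0.13.
Into row2: 0.2·(93.59 − 0.05·b)/0.13 + 0.13·b = 165.3 → b = 401.5942, a = 565.4638.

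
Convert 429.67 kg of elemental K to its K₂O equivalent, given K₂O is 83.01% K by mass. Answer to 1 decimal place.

K₂O = 429.67 / 0.8301 = 517.612 kg.

517.6 kg K₂O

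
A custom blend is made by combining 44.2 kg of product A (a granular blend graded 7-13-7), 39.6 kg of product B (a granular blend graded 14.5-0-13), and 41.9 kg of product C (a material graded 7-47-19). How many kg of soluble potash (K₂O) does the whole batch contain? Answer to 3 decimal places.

K₂O mass = 7%×44.2 + 13%×39.6 + 19%×41.9 = 16.203 kg.

16.203 kg K₂O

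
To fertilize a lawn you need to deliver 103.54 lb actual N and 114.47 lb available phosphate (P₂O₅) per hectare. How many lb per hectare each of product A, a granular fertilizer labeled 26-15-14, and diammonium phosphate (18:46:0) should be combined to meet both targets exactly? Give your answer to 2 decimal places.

291.83 lb product A, 153.68 lb diammonium phosphate

Let a = lb of product A, b = lb of diammonium phosphate (per hectare).
N: 0.26·a + 0.18·b = 103.54
P₂O₅: 0.15·a + 0.46·b = 114.47
From row1: a = (103.54 − 0.18·b) / 0.26.
Into row2: 0.15·(103.54 − 0.18·b)/0.26 + 0.46·b = 114.47 → b = 153.6847, a = 291.834.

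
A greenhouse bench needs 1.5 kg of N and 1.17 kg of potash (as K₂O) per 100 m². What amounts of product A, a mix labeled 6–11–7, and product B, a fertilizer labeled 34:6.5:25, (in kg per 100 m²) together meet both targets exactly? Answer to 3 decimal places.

2.591 kg product A, 3.955 kg product B

With a, b = kg per 100 m² of product A and product B:
N: 0.06·a + 0.34·b = 1.5
K₂O: 0.07·a + 0.25·b = 1.17
Solving simultaneously: a = 2.59091, b = 3.95455.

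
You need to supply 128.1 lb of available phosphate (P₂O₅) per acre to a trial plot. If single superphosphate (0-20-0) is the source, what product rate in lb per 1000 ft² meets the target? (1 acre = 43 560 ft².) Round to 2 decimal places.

14.70 lb of product per thousand sq ft

Product per acre = 128.1 / 20% = 640.5 lb.
Convert to per 1000 ft²: 640.5 × 0.0229568 = 14.7039 lb.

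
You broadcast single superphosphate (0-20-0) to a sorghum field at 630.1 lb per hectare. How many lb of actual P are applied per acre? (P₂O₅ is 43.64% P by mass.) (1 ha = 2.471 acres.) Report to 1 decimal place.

22.3 lb P per acre

P₂O₅ per hectare = 630.1 × 20% = 126.02 lb.
Elemental P = 126.02 × 0.4364 = 54.9951 lb per hectare.
Convert to per acre: 54.9951 × 0.404694 = 22.2562 lb.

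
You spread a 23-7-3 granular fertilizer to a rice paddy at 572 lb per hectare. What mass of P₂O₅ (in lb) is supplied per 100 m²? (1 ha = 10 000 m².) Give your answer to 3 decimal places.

0.400 lb P₂O₅ per hundred sq m

P₂O₅ per hectare = 572 × 7% = 40.04 lb.
Convert to per 100 m²: 40.04 × 0.01 = 0.4004 lb.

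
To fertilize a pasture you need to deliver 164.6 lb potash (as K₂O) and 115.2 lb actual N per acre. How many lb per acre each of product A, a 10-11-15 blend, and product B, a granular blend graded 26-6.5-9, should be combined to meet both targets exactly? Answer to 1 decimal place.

1080.9 lb product A, 27.3 lb product B

Let a = lb of product A, b = lb of product B (per acre).
K₂O: 0.15·a + 0.09·b = 164.6
N: 0.1·a + 0.26·b = 115.2
Solving simultaneously: a = 1080.93, b = 27.3333.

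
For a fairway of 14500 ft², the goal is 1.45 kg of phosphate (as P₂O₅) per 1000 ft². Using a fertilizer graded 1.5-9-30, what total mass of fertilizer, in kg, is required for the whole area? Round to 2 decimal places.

233.61 kg

Product per 1000 ft² = 1.45 / 9% = 16.1111 kg.
Total product = 16.1111 × 14500 / 1000 = 233.611 kg.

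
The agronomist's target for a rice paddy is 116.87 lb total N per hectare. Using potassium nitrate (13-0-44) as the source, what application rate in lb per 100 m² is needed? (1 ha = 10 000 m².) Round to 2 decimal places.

8.99 lb of product per hundred sq m

Product per hectare = 116.87 / 13% = 899 lb.
Convert to per 100 m²: 899 × 0.01 = 8.99 lb.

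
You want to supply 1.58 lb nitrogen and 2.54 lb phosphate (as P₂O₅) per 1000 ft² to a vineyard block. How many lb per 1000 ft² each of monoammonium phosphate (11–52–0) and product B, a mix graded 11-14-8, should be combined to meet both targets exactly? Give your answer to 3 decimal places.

Per-1000 ft² balance (a = monoammonium phosphate, b = product B):
N: 0.11·a + 0.11·b = 1.58
P₂O₅: 0.52·a + 0.14·b = 2.54
From row1: a = (1.58 − 0.11·b) / 0.11.
Into row2: 0.52·(1.58 − 0.11·b)/0.11 + 0.14·b = 2.54 → b = 12.9713, a = 1.39234.

1.392 lb monoammonium phosphate, 12.971 lb product B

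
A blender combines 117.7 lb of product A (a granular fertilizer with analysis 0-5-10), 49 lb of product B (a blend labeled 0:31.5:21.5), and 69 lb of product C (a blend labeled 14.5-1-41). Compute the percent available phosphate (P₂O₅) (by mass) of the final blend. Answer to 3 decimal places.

Total mass = 117.7 + 49 + 69 = 235.7 lb.
P₂O₅ mass = 5%×117.7 + 31.5%×49 + 1%×69 = 22.01 lb.
% P₂O₅ = 22.01 / 235.7 = 9.33814%.

9.338% P₂O₅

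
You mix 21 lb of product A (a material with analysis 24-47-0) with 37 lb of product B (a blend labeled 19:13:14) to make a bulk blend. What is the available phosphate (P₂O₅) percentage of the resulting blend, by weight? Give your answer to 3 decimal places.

Total mass = 21 + 37 = 58 lb.
P₂O₅ mass = 47%×21 + 13%×37 = 14.68 lb.
% P₂O₅ = 14.68 / 58 = 25.3103%.

25.310% P₂O₅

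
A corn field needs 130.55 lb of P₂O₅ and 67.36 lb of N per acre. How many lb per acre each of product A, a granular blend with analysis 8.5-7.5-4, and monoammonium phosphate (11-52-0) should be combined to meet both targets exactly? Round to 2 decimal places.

Let a = lb of product A, b = lb of monoammonium phosphate (per acre).
P₂O₅: 0.075·a + 0.52·b = 130.55
N: 0.085·a + 0.11·b = 67.36
Solving simultaneously: a = 574.873, b = 168.143.

574.87 lb product A, 168.14 lb monoammonium phosphate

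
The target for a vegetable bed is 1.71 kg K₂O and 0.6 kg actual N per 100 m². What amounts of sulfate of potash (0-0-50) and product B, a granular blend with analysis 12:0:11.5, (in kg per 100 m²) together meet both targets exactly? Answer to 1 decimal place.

Per-100 m² balance (a = sulfate of potash, b = product B):
K₂O: 0.5·a + 0.115·b = 1.71
N: 0·a + 0.12·b = 0.6
Solving simultaneously: a = 2.27, b = 5.

2.3 kg sulfate of potash, 5.0 kg product B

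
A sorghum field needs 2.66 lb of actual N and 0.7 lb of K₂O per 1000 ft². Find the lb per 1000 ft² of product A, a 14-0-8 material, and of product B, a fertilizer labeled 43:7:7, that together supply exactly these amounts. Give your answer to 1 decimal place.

Per-1000 ft² balance (a = product A, b = product B):
N: 0.14·a + 0.43·b = 2.66
K₂O: 0.08·a + 0.07·b = 0.7
Eliminate a: (row1) − 0.14/0.08·(row2) → 0.3075·b = 1.435, so b = 4.66667.
Back-substitute: a = (2.66 − 0.43·4.66667) / 0.14 = 4.66667.

4.7 lb product A, 4.7 lb product B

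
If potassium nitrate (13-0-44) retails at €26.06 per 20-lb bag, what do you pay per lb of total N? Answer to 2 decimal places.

N in bag = 20 × 13% = 2.6 lb.
Cost per lb N = €26.06 / 2.6 = €10.0231.

€10.02 per lb N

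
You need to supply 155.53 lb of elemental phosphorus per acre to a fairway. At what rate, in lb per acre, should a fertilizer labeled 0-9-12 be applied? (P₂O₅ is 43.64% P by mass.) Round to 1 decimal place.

3959.9 lb of product per acre

As P₂O₅: 155.53 / 0.4364 = 356.393 lb per acre.
Product per acre = 356.393 / 9% = 3959.92 lb.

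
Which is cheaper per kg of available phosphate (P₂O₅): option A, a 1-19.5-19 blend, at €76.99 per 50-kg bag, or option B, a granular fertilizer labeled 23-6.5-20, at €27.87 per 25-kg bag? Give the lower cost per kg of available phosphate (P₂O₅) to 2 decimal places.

option A: P₂O₅ per bag = 50 × 19.5% = 9.75 kg; cost = 76.99 / 9.75 = €7.8964/kg P₂O₅.
option B: P₂O₅ per bag = 25 × 6.5% = 1.625 kg; cost = 27.87 / 1.625 = €17.1508/kg P₂O₅.
option A is cheaper.

€7.90 per kg P₂O₅ (option A)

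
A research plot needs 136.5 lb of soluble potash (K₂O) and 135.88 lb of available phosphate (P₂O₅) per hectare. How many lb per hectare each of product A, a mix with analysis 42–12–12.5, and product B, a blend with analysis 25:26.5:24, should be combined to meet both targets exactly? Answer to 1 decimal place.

823.4 lb product A, 139.9 lb product B

Let a = lb of product A, b = lb of product B (per hectare).
K₂O: 0.125·a + 0.24·b = 136.5
P₂O₅: 0.12·a + 0.265·b = 135.88
Eliminate a: (row1) − 0.125/0.12·(row2) → -0.0360417·b = -5.04167, so b = 139.884.
Back-substitute: a = (136.5 − 0.24·139.884) / 0.125 = 823.422.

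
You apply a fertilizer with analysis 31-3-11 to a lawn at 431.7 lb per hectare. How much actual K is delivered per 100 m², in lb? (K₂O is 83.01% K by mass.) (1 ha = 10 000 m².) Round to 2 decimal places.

0.39 lb K per hundred sq m

K₂O per hectare = 431.7 × 11% = 47.487 lb.
Elemental K = 47.487 × 0.8301 = 39.419 lb per hectare.
Convert to per 100 m²: 39.419 × 0.01 = 0.39419 lb.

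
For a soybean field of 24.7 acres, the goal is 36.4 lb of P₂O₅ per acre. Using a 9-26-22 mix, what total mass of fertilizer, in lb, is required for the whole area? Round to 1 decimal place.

3458.0 lb

Product per acre = 36.4 / 26% = 140 lb.
Total product = 140 × 24.7 = 3458 lb.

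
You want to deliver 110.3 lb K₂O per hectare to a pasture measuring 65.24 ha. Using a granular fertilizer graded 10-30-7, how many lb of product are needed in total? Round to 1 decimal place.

102799.6 lb

Product per hectare = 110.3 / 7% = 1575.71 lb.
Total product = 1575.71 × 65.24 = 102799.6 lb.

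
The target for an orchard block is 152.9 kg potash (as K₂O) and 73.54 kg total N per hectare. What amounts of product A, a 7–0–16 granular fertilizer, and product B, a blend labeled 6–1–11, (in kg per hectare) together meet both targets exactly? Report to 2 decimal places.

570.84 kg product A, 559.68 kg product B

Let a = kg of product A, b = kg of product B (per hectare).
K₂O: 0.16·a + 0.11·b = 152.9
N: 0.07·a + 0.06·b = 73.54
From row1: a = (152.9 − 0.11·b) / 0.16.
Into row2: 0.07·(152.9 − 0.11·b)/0.16 + 0.06·b = 73.54 → b = 559.684, a = 570.842.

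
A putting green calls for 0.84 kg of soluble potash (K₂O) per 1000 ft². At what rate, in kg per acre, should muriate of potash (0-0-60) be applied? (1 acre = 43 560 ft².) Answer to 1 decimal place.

Product per 1000 ft² = 0.84 / 60% = 1.4 kg.
Convert to per acre: 1.4 × 43.56 = 60.984 kg.

61.0 kg of product per acre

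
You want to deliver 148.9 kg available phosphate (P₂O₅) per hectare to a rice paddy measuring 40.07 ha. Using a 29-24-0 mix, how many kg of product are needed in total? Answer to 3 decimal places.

24860.096 kg

Product per hectare = 148.9 / 24% = 620.417 kg.
Total product = 620.417 × 40.07 = 24860.0958 kg.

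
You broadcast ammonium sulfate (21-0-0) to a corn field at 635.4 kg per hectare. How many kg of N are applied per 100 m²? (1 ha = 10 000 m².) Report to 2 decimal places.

1.33 kg N per hundred sq m

nitrogen per hectare = 635.4 × 21% = 133.434 kg.
Convert to per 100 m²: 133.434 × 0.01 = 1.33434 kg.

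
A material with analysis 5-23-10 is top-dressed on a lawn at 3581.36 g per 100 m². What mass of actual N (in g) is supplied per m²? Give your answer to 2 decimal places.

1.79 g N per sq m

nitrogen per 100 m² = 3581.36 × 5% = 179.068 g.
Convert to per m²: 179.068 × 0.01 = 1.79068 g.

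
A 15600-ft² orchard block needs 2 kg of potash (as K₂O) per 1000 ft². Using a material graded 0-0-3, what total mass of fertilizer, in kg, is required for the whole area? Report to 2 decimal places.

1040.00 kg

Product per 1000 ft² = 2 / 3% = 66.6667 kg.
Total product = 66.6667 × 15600 / 1000 = 1040 kg.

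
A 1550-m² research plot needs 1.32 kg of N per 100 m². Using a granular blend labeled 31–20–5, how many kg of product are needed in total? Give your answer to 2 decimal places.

66.00 kg

Product per 100 m² = 1.32 / 31% = 4.25806 kg.
Total product = 4.25806 × 1550 / 100 = 66 kg.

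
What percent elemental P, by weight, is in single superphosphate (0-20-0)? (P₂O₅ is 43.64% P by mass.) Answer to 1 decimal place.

8.7% P

%P = 20 × 0.4364 = 8.728%.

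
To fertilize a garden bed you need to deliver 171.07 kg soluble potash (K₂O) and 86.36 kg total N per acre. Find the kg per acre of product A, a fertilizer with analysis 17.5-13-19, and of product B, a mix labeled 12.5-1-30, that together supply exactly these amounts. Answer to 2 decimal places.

157.37 kg product A, 470.57 kg product B

Let a = kg of product A, b = kg of product B (per acre).
K₂O: 0.19·a + 0.3·b = 171.07
N: 0.175·a + 0.125·b = 86.36
Eliminate a: (row1) − 0.19/0.175·(row2) → 0.164286·b = 77.3077, so b = 470.569.
Back-substitute: a = (171.07 − 0.3·470.569) / 0.19 = 157.365.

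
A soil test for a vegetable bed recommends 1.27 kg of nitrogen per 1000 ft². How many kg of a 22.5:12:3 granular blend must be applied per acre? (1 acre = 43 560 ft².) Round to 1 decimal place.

245.9 kg of product per acre

Product per 1000 ft² = 1.27 / 22.5% = 5.64444 kg.
Convert to per acre: 5.64444 × 43.56 = 245.872 kg.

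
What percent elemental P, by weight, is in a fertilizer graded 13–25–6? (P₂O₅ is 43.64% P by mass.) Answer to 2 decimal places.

10.91% P

%P = 25 × 0.4364 = 10.91%.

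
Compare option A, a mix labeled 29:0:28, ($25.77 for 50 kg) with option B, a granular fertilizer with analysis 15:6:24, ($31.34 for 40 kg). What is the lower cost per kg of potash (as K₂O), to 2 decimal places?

$1.84 per kg K₂O (option A)

option A: K₂O per bag = 50 × 28% = 14 kg; cost = 25.77 / 14 = $1.8407/kg K₂O.
option B: K₂O per bag = 40 × 24% = 9.6 kg; cost = 31.34 / 9.6 = $3.2646/kg K₂O.
option A is cheaper.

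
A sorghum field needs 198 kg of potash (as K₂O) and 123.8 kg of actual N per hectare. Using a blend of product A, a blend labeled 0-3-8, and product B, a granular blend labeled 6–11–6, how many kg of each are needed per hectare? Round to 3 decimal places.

With a, b = kg per hectare of product A and product B:
K₂O: 0.08·a + 0.06·b = 198
N: 0·a + 0.06·b = 123.8
Solving simultaneously: a = 927.5, b = 2063.3333.

927.500 kg product A, 2063.333 kg product B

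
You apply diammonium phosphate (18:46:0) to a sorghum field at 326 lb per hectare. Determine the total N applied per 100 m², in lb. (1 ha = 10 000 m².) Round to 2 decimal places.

0.59 lb N per hundred sq m

nitrogen per hectare = 326 × 18% = 58.68 lb.
Convert to per 100 m²: 58.68 × 0.01 = 0.5868 lb.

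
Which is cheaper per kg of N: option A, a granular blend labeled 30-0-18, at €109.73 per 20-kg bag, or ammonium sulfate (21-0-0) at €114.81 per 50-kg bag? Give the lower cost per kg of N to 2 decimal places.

€10.93 per kg N (ammonium sulfate)

option A: N per bag = 20 × 30% = 6 kg; cost = 109.73 / 6 = €18.2883/kg N.
ammonium sulfate: N per bag = 50 × 21% = 10.5 kg; cost = 114.81 / 10.5 = €10.9343/kg N.
ammonium sulfate is cheaper.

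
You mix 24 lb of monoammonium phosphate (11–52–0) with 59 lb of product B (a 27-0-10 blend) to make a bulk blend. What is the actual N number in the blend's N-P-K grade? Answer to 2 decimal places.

22.37% N

Total mass = 24 + 59 = 83 lb.
N mass = 11%×24 + 27%×59 = 18.57 lb.
% N = 18.57 / 83 = 22.3735%.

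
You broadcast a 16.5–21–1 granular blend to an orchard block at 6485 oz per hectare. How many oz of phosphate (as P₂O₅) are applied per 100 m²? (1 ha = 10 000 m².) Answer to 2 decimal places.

P₂O₅ per hectare = 6485 × 21% = 1361.85 oz.
Convert to per 100 m²: 1361.85 × 0.01 = 13.6185 oz.

13.62 oz P₂O₅ per hundred sq m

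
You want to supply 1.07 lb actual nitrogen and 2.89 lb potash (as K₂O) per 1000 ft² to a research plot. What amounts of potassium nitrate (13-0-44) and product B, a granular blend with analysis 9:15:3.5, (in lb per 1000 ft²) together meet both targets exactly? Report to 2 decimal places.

6.35 lb potassium nitrate, 2.71 lb product B

With a, b = lb per 1000 ft² of potassium nitrate and product B:
N: 0.13·a + 0.09·b = 1.07
K₂O: 0.44·a + 0.035·b = 2.89
Solving simultaneously: a = 6.35235, b = 2.71327.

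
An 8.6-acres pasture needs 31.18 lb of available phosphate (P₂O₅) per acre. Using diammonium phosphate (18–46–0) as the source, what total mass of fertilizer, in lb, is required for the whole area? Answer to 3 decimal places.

582.930 lb

Product per acre = 31.18 / 46% = 67.7826 lb.
Total product = 67.7826 × 8.6 = 582.9304 lb.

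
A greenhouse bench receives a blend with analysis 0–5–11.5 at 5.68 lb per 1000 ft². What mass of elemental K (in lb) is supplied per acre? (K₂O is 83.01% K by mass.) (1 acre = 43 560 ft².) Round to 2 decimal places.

23.62 lb K per acre

K₂O per 1000 ft² = 5.68 × 11.5% = 0.6532 lb.
Elemental K = 0.6532 × 0.8301 = 0.542221 lb per 1000 ft².
Convert to per acre: 0.542221 × 43.56 = 23.6192 lb.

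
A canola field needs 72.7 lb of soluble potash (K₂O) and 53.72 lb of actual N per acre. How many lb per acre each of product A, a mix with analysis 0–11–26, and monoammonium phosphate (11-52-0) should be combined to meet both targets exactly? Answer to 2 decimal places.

Let a = lb of product A, b = lb of monoammonium phosphate (per acre).
K₂O: 0.26·a + 0·b = 72.7
N: 0·a + 0.11·b = 53.72
Solving simultaneously: a = 279.615, b = 488.364.

279.62 lb product A, 488.36 lb monoammonium phosphate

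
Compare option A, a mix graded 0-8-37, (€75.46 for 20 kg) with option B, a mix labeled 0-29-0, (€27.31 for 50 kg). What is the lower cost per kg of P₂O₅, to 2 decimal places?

option A: P₂O₅ per bag = 20 × 8% = 1.6 kg; cost = 75.46 / 1.6 = €47.1625/kg P₂O₅.
option B: P₂O₅ per bag = 50 × 29% = 14.5 kg; cost = 27.31 / 14.5 = €1.8834/kg P₂O₅.
option B is cheaper.

€1.88 per kg P₂O₅ (option B)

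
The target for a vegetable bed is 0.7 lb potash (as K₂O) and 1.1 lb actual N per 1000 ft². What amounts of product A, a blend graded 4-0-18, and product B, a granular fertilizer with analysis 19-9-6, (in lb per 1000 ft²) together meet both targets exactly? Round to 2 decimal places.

2.11 lb product A, 5.35 lb product B

Let a = lb of product A, b = lb of product B (per 1000 ft²).
K₂O: 0.18·a + 0.06·b = 0.7
N: 0.04·a + 0.19·b = 1.1
From row1: a = (0.7 − 0.06·b) / 0.18.
Into row2: 0.04·(0.7 − 0.06·b)/0.18 + 0.19·b = 1.1 → b = 5.34591, a = 2.10692.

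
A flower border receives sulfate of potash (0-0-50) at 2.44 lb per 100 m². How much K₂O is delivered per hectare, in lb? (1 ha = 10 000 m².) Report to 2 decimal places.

K₂O per 100 m² = 2.44 × 50% = 1.22 lb.
Convert to per hectare: 1.22 × 100 = 122 lb.

122.00 lb K₂O per hectare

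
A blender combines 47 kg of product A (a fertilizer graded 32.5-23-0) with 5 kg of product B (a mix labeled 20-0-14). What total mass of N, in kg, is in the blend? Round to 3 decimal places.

16.275 kg N

N mass = 32.5%×47 + 20%×5 = 16.275 kg.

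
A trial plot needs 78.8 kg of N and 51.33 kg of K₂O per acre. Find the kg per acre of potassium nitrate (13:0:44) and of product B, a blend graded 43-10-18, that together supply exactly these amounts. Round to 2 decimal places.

47.57 kg potassium nitrate, 168.87 kg product B

Let a = kg of potassium nitrate, b = kg of product B (per acre).
N: 0.13·a + 0.43·b = 78.8
K₂O: 0.44·a + 0.18·b = 51.33
Eliminate a: (row1) − 0.13/0.44·(row2) → 0.376818·b = 63.6343, so b = 168.873.
Back-substitute: a = (78.8 − 0.43·168.873) / 0.13 = 47.5748.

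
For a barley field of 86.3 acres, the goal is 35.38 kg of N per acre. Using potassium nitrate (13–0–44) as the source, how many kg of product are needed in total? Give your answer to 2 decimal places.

23486.88 kg

Product per acre = 35.38 / 13% = 272.154 kg.
Total product = 272.154 × 86.3 = 23486.877 kg.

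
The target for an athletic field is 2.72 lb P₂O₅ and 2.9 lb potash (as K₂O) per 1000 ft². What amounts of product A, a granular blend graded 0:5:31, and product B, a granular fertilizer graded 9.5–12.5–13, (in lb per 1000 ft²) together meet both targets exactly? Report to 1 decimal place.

With a, b = lb per 1000 ft² of product A and product B:
P₂O₅: 0.05·a + 0.125·b = 2.72
K₂O: 0.31·a + 0.13·b = 2.9
Eliminate b: (row1) − 0.125/0.13·(row2) → -0.248077·a = -0.0684615, so a = 0.275969.
Then b = (2.9 − 0.31·0.275969) / 0.13 = 21.6496.

0.3 lb product A, 21.6 lb product B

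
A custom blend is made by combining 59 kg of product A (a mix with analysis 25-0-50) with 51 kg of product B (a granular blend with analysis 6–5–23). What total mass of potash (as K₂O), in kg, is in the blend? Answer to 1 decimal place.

K₂O mass = 50%×59 + 23%×51 = 41.23 kg.

41.2 kg K₂O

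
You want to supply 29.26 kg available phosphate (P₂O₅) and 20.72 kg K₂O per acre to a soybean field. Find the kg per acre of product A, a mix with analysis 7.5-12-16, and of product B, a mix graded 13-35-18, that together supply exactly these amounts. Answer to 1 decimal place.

57.7 kg product A, 63.8 kg product B

Let a = kg of product A, b = kg of product B (per acre).
P₂O₅: 0.12·a + 0.35·b = 29.26
K₂O: 0.16·a + 0.18·b = 20.72
Solving simultaneously: a = 57.7093, b = 63.814.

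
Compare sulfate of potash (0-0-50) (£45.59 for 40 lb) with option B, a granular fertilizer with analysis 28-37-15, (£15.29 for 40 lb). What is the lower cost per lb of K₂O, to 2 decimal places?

sulfate of potash: K₂O per bag = 40 × 50% = 20 lb; cost = 45.59 / 20 = £2.2795/lb K₂O.
option B: K₂O per bag = 40 × 15% = 6 lb; cost = 15.29 / 6 = £2.5483/lb K₂O.
sulfate of potash is cheaper.

£2.28 per lb K₂O (sulfate of potash)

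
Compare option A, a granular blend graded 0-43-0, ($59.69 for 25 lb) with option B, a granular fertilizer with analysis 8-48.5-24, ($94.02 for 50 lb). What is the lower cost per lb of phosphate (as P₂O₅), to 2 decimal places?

$3.88 per lb P₂O₅ (option B)

option A: P₂O₅ per bag = 25 × 43% = 10.75 lb; cost = 59.69 / 10.75 = $5.5526/lb P₂O₅.
option B: P₂O₅ per bag = 50 × 48.5% = 24.25 lb; cost = 94.02 / 24.25 = $3.8771/lb P₂O₅.
option B is cheaper.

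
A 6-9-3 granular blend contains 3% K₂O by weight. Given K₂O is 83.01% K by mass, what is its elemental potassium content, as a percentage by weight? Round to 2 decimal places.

2.49% K

%K = 3 × 0.8301 = 2.4903%.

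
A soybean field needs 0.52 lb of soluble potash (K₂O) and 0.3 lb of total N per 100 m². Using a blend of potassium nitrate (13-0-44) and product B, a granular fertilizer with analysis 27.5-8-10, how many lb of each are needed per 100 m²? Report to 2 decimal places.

Per-100 m² balance (a = potassium nitrate, b = product B):
K₂O: 0.44·a + 0.1·b = 0.52
N: 0.13·a + 0.275·b = 0.3
Eliminate b: (row1) − 0.1/0.275·(row2) → 0.392727·a = 0.410909, so a = 1.0463.
Then b = (0.3 − 0.13·1.0463) / 0.275 = 0.596296.

1.05 lb potassium nitrate, 0.60 lb product B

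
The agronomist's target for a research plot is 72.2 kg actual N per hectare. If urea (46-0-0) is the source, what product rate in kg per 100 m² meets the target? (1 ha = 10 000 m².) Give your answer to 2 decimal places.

Product per hectare = 72.2 / 46% = 156.957 kg.
Convert to per 100 m²: 156.957 × 0.01 = 1.56957 kg.

1.57 kg of product per hundred sq m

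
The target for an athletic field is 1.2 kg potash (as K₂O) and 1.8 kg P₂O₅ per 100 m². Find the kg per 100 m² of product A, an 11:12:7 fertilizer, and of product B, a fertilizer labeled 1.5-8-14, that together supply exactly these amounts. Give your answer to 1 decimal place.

13.9 kg product A, 1.6 kg product B

Per-100 m² balance (a = product A, b = product B):
K₂O: 0.07·a + 0.14·b = 1.2
P₂O₅: 0.12·a + 0.08·b = 1.8
From row1: a = (1.2 − 0.14·b) / 0.07.
Into row2: 0.12·(1.2 − 0.14·b)/0.07 + 0.08·b = 1.8 → b = 1.60714, a = 13.9286.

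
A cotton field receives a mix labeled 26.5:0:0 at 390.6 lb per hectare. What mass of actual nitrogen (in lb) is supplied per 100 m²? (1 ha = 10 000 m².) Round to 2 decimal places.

nitrogen per hectare = 390.6 × 26.5% = 103.509 lb.
Convert to per 100 m²: 103.509 × 0.01 = 1.03509 lb.

1.04 lb N per hundred sq m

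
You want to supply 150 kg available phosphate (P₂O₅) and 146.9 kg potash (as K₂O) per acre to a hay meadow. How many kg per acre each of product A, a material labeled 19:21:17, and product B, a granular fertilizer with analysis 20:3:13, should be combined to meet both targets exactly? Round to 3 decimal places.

679.865 kg product A, 240.946 kg product B

Let a = kg of product A, b = kg of product B (per acre).
P₂O₅: 0.21·a + 0.03·b = 150
K₂O: 0.17·a + 0.13·b = 146.9
Solving simultaneously: a = 679.8649, b = 240.9459.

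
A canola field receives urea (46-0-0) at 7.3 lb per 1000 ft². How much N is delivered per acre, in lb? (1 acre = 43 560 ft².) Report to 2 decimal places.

146.27 lb N per acre

nitrogen per 1000 ft² = 7.3 × 46% = 3.358 lb.
Convert to per acre: 3.358 × 43.56 = 146.274 lb.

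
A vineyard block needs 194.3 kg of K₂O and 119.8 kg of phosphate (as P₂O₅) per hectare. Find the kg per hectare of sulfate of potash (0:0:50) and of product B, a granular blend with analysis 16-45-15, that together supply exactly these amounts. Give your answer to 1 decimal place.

308.7 kg sulfate of potash, 266.2 kg product B

Per-hectare balance (a = sulfate of potash, b = product B):
K₂O: 0.5·a + 0.15·b = 194.3
P₂O₅: 0·a + 0.45·b = 119.8
Solving simultaneously: a = 308.733, b = 266.222.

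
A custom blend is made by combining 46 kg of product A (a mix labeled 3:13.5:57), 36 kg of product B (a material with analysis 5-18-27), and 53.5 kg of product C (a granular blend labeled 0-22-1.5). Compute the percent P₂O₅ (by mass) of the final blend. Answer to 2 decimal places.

18.05% P₂O₅

Total mass = 46 + 36 + 53.5 = 135.5 kg.
P₂O₅ mass = 13.5%×46 + 18%×36 + 22%×53.5 = 24.46 kg.
% P₂O₅ = 24.46 / 135.5 = 18.0517%.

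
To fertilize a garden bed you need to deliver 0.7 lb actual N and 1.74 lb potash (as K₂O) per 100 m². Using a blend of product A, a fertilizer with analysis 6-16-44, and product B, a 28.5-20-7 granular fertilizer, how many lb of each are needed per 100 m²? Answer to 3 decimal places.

Per-100 m² balance (a = product A, b = product B):
N: 0.06·a + 0.285·b = 0.7
K₂O: 0.44·a + 0.07·b = 1.74
Eliminate b: (row1) − 0.285/0.07·(row2) → -1.73143·a = -6.38429, so a = 3.68729.
Then b = (1.74 − 0.44·3.68729) / 0.07 = 1.67987.

3.687 lb product A, 1.680 lb product B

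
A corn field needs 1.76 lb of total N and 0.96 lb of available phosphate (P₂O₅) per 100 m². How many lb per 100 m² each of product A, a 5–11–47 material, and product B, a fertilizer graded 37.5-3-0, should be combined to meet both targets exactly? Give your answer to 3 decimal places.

Let a = lb of product A, b = lb of product B (per 100 m²).
N: 0.05·a + 0.375·b = 1.76
P₂O₅: 0.11·a + 0.03·b = 0.96
Eliminate a: (row1) − 0.05/0.11·(row2) → 0.361364·b = 1.32364, so b = 3.66289.
Back-substitute: a = (1.76 − 0.375·3.66289) / 0.05 = 7.7283.

7.728 lb product A, 3.663 lb product B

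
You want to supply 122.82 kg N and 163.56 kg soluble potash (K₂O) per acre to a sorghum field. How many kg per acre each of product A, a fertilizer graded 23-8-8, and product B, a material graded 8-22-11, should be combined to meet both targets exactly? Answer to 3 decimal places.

Let a = kg of product A, b = kg of product B (per acre).
N: 0.23·a + 0.08·b = 122.82
K₂O: 0.08·a + 0.11·b = 163.56
Solving simultaneously: a = 22.5079, b = 1470.5397.

22.508 kg product A, 1470.540 kg product B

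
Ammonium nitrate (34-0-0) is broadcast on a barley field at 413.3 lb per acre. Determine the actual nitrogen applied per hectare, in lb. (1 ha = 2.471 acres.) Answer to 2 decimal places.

nitrogen per acre = 413.3 × 34% = 140.522 lb.
Convert to per hectare: 140.522 × 2.471 = 347.2299 lb.

347.23 lb N per hectare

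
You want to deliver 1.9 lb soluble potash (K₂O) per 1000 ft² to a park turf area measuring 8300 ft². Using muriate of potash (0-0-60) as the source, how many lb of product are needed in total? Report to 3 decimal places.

26.283 lb

Product per 1000 ft² = 1.9 / 60% = 3.16667 lb.
Total product = 3.16667 × 8300 / 1000 = 26.2833 lb.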